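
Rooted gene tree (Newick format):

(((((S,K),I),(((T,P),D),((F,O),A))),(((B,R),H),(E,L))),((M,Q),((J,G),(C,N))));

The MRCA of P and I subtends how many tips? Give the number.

9

The MRCA of P and I is the node subtending (((S,K),I),(((T,P),D),((F,O),A))).
That clade contains 9 terminal taxa: A, D, F, I, K, O, P, S, T.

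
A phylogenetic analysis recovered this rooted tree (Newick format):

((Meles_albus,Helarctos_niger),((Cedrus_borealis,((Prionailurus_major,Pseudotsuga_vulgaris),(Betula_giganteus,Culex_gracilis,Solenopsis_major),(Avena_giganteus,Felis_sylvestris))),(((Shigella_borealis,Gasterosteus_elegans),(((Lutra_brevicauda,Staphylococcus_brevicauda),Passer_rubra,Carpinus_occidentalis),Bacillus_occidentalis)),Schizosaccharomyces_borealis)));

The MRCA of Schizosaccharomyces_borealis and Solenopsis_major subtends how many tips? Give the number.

16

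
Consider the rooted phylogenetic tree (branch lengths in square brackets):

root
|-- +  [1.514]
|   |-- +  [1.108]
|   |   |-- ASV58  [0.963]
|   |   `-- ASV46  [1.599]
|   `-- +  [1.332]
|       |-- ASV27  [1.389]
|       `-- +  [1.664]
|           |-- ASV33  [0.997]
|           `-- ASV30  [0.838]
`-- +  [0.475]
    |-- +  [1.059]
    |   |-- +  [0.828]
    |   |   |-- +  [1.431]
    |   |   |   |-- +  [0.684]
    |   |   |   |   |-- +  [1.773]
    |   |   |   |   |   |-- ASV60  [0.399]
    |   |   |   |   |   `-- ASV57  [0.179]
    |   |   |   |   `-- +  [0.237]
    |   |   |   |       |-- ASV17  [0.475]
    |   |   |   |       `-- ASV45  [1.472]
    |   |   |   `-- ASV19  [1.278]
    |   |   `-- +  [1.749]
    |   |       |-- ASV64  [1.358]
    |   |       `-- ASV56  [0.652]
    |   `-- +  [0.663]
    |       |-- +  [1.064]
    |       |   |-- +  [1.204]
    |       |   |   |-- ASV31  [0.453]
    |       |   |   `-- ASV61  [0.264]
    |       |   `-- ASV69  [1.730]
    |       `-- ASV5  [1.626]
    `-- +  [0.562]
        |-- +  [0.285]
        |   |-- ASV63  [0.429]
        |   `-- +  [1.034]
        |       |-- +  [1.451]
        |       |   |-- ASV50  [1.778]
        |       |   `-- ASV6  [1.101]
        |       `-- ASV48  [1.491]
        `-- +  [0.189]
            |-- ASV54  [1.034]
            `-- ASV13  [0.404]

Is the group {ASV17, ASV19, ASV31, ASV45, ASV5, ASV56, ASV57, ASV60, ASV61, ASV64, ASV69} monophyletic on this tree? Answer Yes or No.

The most recent common ancestor of these taxa subtends (((((ASV60,ASV57),(ASV17,ASV45)),ASV19),(ASV64,ASV56)),(((ASV31,ASV61),ASV69),ASV5)).
That clade has exactly 11 tips — every listed taxon and nothing else — so the group is monophyletic.

Yes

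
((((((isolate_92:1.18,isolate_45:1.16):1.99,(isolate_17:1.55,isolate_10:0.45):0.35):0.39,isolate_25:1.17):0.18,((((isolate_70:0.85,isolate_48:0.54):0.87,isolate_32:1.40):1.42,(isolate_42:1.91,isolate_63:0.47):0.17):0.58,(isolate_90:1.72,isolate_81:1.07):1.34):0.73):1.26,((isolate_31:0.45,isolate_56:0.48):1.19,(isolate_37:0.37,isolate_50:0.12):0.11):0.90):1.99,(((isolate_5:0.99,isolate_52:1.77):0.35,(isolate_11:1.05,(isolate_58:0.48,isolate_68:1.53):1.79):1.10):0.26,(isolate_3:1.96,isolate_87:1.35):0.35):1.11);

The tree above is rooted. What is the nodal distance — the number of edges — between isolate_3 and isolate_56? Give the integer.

The MRCA of isolate_3 and isolate_56 is the root of the tree.
From isolate_3 up to that node: 3 branches. From isolate_56 up to the same node: 4 branches. Total: 3 + 4 = 7.

7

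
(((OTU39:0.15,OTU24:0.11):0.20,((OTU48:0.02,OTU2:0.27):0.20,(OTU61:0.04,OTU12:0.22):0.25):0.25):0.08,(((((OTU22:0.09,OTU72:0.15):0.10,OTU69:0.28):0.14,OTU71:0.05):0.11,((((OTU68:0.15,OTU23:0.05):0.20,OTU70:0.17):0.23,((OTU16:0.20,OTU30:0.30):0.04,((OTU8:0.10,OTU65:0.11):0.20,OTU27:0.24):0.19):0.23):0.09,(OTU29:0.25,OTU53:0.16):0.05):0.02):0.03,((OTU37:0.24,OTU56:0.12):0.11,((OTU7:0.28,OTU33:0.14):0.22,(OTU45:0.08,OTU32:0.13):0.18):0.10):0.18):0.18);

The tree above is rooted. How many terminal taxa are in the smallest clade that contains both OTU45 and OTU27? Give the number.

20

The MRCA of OTU45 and OTU27 is the node subtending (((((OTU22,OTU72),OTU69),OTU71),((((OTU68,OTU23),OTU70),((OTU16,OTU30),((OTU8,OTU65),OTU27))),(OTU29,OTU53))),((OTU37,OTU56),((OTU7,OTU33),(OTU45,OTU32)))).
That clade contains 20 terminal taxa: OTU16, OTU22, OTU23, OTU27, OTU29, OTU30, OTU32, OTU33, OTU37, OTU45, OTU53, OTU56, OTU65, OTU68, OTU69, OTU7, OTU70, OTU71, OTU72, OTU8.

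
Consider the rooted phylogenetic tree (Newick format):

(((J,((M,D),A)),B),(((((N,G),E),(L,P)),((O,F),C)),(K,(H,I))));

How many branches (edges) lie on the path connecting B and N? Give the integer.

The MRCA of B and N is the root of the tree.
From B up to that node: 2 branches. From N up to the same node: 6 branches. Total: 2 + 6 = 8.

8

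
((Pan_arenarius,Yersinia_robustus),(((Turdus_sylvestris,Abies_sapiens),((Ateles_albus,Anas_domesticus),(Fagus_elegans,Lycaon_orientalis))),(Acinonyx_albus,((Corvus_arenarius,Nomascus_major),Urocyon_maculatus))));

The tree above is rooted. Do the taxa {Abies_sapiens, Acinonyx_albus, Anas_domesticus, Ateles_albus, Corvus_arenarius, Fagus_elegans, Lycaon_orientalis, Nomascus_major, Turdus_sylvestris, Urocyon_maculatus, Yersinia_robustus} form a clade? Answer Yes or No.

The MRCA of the listed taxa is the root, so the smallest clade containing them is the whole tree.
That clade also contains Pan_arenarius, which is not in the proposed group, so the group is not monophyletic.

No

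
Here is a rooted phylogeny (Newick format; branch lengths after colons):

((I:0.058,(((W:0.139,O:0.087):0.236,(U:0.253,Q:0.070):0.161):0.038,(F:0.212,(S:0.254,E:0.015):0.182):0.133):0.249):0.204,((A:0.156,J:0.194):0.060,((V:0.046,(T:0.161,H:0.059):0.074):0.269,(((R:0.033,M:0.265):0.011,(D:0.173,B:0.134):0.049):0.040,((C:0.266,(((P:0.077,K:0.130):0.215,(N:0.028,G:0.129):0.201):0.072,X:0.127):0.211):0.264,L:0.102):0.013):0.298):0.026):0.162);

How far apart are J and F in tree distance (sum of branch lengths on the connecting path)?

The path runs J → … → MRCA → … → F; the MRCA is the root of the tree.
Branch lengths along that path: 0.194 + 0.060 + 0.162 + 0.204 + 0.249 + 0.133 + 0.212 = 1.214.

1.214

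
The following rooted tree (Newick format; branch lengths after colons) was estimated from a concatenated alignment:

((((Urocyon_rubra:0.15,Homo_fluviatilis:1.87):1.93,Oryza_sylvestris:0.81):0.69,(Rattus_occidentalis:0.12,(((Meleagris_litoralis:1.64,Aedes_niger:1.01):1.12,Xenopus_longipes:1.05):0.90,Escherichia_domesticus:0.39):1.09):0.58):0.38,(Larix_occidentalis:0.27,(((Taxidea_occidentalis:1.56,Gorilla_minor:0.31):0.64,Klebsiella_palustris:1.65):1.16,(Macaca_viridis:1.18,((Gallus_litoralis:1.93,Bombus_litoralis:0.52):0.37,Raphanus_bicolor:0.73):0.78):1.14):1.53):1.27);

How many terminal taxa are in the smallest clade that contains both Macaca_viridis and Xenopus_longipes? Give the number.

16

The MRCA of Macaca_viridis and Xenopus_longipes is the root, so the clade is the entire tree.
That clade contains 16 terminal taxa: Aedes_niger, Bombus_litoralis, Escherichia_domesticus, Gallus_litoralis, Gorilla_minor, Homo_fluviatilis, Klebsiella_palustris, Larix_occidentalis, Macaca_viridis, Meleagris_litoralis, Oryza_sylvestris, Raphanus_bicolor, Rattus_occidentalis, Taxidea_occidentalis, Urocyon_rubra, Xenopus_longipes.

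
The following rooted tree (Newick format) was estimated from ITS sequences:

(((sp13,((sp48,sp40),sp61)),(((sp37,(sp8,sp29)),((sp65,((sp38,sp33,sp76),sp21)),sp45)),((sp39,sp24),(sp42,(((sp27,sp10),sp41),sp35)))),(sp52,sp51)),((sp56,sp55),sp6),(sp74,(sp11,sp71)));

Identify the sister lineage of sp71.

sp71 attaches to the tree at the node subtending (sp11,sp71).
The other lineage descending from that same node — the sister group — is the single tip sp11.

sp11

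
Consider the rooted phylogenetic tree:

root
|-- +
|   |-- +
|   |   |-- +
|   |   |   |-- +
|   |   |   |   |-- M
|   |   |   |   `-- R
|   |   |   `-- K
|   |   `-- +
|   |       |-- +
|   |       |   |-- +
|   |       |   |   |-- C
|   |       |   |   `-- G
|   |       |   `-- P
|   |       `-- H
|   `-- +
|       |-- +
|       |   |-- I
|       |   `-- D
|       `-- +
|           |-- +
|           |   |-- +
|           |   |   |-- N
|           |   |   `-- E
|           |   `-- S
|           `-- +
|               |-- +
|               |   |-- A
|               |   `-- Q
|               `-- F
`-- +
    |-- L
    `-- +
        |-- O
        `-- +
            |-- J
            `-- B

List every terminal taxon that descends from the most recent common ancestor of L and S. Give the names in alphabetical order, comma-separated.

A, B, C, D, E, F, G, H, I, J, K, L, M, N, O, P, Q, R, S

Tracing L: it sits inside (L,(O,(J,B))).
Tracing S: it sits inside ((N,E),S).
The smallest clade enclosing both is the whole tree (their MRCA is the root), so the answer is all 19 tips in alphabetical order.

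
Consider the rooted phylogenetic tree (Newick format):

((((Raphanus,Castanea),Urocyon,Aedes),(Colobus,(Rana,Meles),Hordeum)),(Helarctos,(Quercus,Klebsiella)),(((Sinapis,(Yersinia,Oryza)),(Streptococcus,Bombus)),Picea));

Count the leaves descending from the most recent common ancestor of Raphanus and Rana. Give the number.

The MRCA of Raphanus and Rana is the node subtending (((Raphanus,Castanea),Urocyon,Aedes),(Colobus,(Rana,Meles),Hordeum)).
That clade contains 8 terminal taxa: Aedes, Castanea, Colobus, Hordeum, Meles, Rana, Raphanus, Urocyon.

8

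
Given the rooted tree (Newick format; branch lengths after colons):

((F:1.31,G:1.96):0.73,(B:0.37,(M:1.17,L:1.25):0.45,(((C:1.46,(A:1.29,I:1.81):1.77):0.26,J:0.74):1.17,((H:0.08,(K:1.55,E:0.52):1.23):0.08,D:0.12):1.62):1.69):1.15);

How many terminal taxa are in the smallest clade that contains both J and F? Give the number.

13

The MRCA of J and F is the root, so the clade is the entire tree.
That clade contains 13 terminal taxa: A, B, C, D, E, F, G, H, I, J, K, L, M.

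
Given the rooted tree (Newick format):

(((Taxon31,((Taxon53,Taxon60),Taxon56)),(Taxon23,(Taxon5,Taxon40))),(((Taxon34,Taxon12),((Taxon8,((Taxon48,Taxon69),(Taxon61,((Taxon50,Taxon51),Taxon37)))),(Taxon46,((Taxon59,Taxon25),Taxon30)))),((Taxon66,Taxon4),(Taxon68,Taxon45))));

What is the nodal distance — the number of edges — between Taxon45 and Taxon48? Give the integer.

The MRCA of Taxon45 and Taxon48 is the node subtending (((Taxon34,Taxon12),((Taxon8,((Taxon48,Taxon69),(Taxon61,((Taxon50,Taxon51),Taxon37)))),(Taxon46,((Taxon59,Taxon25),Taxon30)))),((Taxon66,Taxon4),(Taxon68,Taxon45))).
From Taxon45 up to that node: 3 branches. From Taxon48 up to the same node: 6 branches. Total: 3 + 6 = 9.

9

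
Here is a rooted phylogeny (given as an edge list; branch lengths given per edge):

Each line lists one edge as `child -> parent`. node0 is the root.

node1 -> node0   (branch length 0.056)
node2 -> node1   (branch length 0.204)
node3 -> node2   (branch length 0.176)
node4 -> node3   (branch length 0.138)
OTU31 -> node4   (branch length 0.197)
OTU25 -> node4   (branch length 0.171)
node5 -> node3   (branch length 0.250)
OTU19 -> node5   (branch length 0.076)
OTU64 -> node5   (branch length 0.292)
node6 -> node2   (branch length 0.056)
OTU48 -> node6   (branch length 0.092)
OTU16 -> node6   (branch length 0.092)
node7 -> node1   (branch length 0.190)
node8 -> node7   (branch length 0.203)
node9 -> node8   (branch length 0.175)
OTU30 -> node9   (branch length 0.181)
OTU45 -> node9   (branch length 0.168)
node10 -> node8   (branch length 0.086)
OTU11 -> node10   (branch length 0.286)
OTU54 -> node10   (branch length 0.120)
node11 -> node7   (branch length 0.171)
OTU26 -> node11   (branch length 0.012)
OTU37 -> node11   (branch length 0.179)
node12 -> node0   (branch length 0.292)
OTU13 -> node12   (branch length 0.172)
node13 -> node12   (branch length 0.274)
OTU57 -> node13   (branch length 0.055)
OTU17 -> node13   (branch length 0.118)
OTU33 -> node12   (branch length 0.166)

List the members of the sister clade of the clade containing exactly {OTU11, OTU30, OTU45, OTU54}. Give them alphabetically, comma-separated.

The clade containing exactly {OTU11, OTU30, OTU45, OTU54} attaches to the tree at the node subtending (((OTU30,OTU45),(OTU11,OTU54)),(OTU26,OTU37)).
The other lineage descending from that same node — the sister group — is (OTU26,OTU37); its 2 tips in alphabetical order are the answer.

OTU26, OTU37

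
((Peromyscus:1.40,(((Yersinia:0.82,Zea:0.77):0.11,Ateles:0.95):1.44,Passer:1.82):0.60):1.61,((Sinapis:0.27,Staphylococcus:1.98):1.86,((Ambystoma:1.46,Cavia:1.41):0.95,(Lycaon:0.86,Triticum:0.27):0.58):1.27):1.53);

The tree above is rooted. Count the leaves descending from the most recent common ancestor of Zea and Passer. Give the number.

4

The MRCA of Zea and Passer is the node subtending (((Yersinia,Zea),Ateles),Passer).
That clade contains 4 terminal taxa: Ateles, Passer, Yersinia, Zea.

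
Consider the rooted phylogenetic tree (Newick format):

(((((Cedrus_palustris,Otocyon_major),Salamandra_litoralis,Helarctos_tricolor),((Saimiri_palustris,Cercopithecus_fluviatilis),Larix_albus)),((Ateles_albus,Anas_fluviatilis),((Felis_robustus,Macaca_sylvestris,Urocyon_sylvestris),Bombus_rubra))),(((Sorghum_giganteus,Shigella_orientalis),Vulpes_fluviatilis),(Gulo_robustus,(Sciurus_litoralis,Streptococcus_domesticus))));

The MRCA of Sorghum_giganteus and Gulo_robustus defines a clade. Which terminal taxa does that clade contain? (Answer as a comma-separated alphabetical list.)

Tracing Sorghum_giganteus: it sits inside (Sorghum_giganteus,Shigella_orientalis).
Tracing Gulo_robustus: it sits inside (Gulo_robustus,(Sciurus_litoralis,Streptococcus_domesticus)).
The smallest clade enclosing both is (((Sorghum_giganteus,Shigella_orientalis),Vulpes_fluviatilis),(Gulo_robustus,(Sciurus_litoralis,Streptococcus_domesticus))); the answer is its 6 terminal taxa in alphabetical order.

Gulo_robustus, Sciurus_litoralis, Shigella_orientalis, Sorghum_giganteus, Streptococcus_domesticus, Vulpes_fluviatilis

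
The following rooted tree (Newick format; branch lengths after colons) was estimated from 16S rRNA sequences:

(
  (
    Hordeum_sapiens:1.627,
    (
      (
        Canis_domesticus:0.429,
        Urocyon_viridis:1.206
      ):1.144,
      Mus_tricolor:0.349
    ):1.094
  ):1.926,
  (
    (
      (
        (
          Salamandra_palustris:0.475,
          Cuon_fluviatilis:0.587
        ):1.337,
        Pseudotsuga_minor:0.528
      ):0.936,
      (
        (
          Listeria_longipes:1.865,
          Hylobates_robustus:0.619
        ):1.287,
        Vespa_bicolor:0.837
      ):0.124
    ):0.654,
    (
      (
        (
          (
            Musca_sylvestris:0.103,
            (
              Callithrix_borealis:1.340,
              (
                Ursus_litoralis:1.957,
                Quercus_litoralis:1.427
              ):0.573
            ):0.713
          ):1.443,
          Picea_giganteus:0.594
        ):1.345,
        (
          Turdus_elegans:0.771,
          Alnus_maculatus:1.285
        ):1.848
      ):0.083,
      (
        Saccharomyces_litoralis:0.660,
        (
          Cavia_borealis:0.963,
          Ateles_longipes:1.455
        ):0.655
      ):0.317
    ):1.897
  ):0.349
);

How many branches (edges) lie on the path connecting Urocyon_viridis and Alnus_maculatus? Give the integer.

The MRCA of Urocyon_viridis and Alnus_maculatus is the root of the tree.
From Urocyon_viridis up to that node: 4 branches. From Alnus_maculatus up to the same node: 5 branches. Total: 4 + 5 = 9.

9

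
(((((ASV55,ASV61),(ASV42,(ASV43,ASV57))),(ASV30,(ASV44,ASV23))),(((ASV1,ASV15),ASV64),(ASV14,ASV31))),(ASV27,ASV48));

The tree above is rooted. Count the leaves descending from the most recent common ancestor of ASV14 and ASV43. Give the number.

The MRCA of ASV14 and ASV43 is the node subtending ((((ASV55,ASV61),(ASV42,(ASV43,ASV57))),(ASV30,(ASV44,ASV23))),(((ASV1,ASV15),ASV64),(ASV14,ASV31))).
That clade contains 13 terminal taxa: ASV1, ASV14, ASV15, ASV23, ASV30, ASV31, ASV42, ASV43, ASV44, ASV55, ASV57, ASV61, ASV64.

13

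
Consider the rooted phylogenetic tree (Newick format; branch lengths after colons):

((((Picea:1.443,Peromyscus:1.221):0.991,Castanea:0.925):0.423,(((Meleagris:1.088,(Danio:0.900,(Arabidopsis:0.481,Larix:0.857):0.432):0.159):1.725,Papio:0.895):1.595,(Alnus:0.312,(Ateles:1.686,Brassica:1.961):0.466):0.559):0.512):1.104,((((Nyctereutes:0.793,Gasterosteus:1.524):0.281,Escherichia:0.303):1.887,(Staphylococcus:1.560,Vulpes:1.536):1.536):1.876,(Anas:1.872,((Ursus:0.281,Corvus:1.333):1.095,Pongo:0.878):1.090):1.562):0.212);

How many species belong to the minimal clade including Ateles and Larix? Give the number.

8

The MRCA of Ateles and Larix is the node subtending (((Meleagris,(Danio,(Arabidopsis,Larix))),Papio),(Alnus,(Ateles,Brassica))).
That clade contains 8 terminal taxa: Alnus, Arabidopsis, Ateles, Brassica, Danio, Larix, Meleagris, Papio.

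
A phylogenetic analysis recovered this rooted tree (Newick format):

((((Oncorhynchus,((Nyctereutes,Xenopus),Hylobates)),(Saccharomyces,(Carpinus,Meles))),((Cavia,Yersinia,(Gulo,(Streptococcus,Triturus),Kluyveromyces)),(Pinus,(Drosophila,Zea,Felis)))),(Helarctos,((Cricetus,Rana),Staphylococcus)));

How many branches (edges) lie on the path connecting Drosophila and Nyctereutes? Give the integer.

9

The MRCA of Drosophila and Nyctereutes is the node subtending (((Oncorhynchus,((Nyctereutes,Xenopus),Hylobates)),(Saccharomyces,(Carpinus,Meles))),((Cavia,Yersinia,(Gulo,(Streptococcus,Triturus),Kluyveromyces)),(Pinus,(Drosophila,Zea,Felis)))).
From Drosophila up to that node: 4 branches. From Nyctereutes up to the same node: 5 branches. Total: 4 + 5 = 9.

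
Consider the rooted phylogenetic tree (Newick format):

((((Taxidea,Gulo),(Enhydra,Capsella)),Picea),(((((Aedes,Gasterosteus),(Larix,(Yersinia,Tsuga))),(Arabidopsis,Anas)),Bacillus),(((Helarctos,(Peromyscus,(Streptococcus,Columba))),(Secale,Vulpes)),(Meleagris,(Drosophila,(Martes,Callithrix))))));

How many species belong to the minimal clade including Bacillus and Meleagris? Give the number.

18

The MRCA of Bacillus and Meleagris is the node subtending (((((Aedes,Gasterosteus),(Larix,(Yersinia,Tsuga))),(Arabidopsis,Anas)),Bacillus),(((Helarctos,(Peromyscus,(Streptococcus,Columba))),(Secale,Vulpes)),(Meleagris,(Drosophila,(Martes,Callithrix))))).
That clade contains 18 terminal taxa: Aedes, Anas, Arabidopsis, Bacillus, Callithrix, Columba, Drosophila, Gasterosteus, Helarctos, Larix, Martes, Meleagris, Peromyscus, Secale, Streptococcus, Tsuga, Vulpes, Yersinia.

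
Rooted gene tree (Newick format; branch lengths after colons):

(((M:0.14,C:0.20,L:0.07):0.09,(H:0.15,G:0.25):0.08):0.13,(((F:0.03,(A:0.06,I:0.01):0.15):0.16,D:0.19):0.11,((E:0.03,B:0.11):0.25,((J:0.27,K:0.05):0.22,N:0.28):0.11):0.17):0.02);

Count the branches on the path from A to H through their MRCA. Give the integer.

8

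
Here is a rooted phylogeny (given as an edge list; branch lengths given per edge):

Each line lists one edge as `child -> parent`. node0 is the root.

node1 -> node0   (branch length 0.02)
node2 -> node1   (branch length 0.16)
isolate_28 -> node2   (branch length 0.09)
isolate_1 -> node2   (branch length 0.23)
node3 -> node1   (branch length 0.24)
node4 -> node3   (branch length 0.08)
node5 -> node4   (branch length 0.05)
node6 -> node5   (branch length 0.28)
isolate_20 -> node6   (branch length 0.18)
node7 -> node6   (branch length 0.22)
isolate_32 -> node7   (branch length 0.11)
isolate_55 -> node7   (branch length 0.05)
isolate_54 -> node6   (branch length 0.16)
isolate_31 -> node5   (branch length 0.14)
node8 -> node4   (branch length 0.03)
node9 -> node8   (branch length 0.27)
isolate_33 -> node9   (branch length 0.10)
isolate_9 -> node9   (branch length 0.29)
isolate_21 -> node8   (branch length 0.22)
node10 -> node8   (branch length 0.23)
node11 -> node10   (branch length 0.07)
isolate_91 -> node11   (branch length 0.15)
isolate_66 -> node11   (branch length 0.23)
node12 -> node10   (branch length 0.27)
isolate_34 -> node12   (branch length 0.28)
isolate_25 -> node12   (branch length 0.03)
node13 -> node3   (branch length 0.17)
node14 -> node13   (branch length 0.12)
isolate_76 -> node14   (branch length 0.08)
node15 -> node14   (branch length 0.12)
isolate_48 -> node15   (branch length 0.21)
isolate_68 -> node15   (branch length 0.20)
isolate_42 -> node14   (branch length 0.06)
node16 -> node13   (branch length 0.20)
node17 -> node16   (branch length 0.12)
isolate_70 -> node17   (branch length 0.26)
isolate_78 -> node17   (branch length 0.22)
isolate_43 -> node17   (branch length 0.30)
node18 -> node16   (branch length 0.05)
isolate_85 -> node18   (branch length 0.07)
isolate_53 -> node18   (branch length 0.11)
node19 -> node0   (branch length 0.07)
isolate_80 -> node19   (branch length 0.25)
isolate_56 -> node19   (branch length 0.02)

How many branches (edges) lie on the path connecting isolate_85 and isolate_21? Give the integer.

7

The MRCA of isolate_85 and isolate_21 is the node subtending ((((isolate_20,(isolate_32,isolate_55),isolate_54),isolate_31),((isolate_33,isolate_9),isolate_21,((isolate_91,isolate_66),(isolate_34,isolate_25)))),((isolate_76,(isolate_48,isolate_68),isolate_42),((isolate_70,isolate_78,isolate_43),(isolate_85,isolate_53)))).
From isolate_85 up to that node: 4 branches. From isolate_21 up to the same node: 3 branches. Total: 4 + 3 = 7.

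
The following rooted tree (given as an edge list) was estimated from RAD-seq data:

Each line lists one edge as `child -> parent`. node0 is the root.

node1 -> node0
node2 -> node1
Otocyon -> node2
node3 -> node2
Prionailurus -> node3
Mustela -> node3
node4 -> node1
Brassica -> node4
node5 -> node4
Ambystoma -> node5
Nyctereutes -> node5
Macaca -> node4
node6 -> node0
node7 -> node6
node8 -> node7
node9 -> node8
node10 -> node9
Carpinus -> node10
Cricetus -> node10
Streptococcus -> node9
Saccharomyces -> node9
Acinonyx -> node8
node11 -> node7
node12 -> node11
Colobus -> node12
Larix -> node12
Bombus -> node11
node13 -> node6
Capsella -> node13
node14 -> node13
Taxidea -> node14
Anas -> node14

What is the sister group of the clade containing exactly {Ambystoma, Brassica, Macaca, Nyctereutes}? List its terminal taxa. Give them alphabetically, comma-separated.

Mustela, Otocyon, Prionailurus

The clade containing exactly {Ambystoma, Brassica, Macaca, Nyctereutes} attaches to the tree at the node subtending ((Otocyon,(Prionailurus,Mustela)),(Brassica,(Ambystoma,Nyctereutes),Macaca)).
The other lineage descending from that same node — the sister group — is (Otocyon,(Prionailurus,Mustela)); its 3 tips in alphabetical order are the answer.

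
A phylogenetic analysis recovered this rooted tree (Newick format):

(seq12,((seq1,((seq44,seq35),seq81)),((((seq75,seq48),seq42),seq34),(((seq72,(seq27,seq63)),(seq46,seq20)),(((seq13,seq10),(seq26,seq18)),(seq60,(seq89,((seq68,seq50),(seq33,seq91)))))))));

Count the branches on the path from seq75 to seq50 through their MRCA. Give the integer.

11

The MRCA of seq75 and seq50 is the node subtending ((((seq75,seq48),seq42),seq34),(((seq72,(seq27,seq63)),(seq46,seq20)),(((seq13,seq10),(seq26,seq18)),(seq60,(seq89,((seq68,seq50),(seq33,seq91))))))).
From seq75 up to that node: 4 branches. From seq50 up to the same node: 7 branches. Total: 4 + 7 = 11.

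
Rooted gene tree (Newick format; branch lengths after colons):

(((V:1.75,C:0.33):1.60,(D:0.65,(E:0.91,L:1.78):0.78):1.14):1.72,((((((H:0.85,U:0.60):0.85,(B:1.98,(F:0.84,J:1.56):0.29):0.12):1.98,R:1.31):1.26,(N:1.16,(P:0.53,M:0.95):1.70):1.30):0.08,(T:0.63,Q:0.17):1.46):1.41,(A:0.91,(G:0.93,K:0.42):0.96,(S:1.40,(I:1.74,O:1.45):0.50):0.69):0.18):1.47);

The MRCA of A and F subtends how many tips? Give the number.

The MRCA of A and F is the node subtending ((((((H,U),(B,(F,J))),R),(N,(P,M))),(T,Q)),(A,(G,K),(S,(I,O)))).
That clade contains 17 terminal taxa: A, B, F, G, H, I, J, K, M, N, O, P, Q, R, S, T, U.

17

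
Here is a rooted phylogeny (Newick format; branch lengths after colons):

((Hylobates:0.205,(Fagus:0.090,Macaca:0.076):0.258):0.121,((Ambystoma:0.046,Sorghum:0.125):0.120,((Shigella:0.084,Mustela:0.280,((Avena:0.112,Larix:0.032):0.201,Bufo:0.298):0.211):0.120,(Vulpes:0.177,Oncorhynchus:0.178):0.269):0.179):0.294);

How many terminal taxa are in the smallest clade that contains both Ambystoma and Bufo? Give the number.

The MRCA of Ambystoma and Bufo is the node subtending ((Ambystoma,Sorghum),((Shigella,Mustela,((Avena,Larix),Bufo)),(Vulpes,Oncorhynchus))).
That clade contains 9 terminal taxa: Ambystoma, Avena, Bufo, Larix, Mustela, Oncorhynchus, Shigella, Sorghum, Vulpes.

9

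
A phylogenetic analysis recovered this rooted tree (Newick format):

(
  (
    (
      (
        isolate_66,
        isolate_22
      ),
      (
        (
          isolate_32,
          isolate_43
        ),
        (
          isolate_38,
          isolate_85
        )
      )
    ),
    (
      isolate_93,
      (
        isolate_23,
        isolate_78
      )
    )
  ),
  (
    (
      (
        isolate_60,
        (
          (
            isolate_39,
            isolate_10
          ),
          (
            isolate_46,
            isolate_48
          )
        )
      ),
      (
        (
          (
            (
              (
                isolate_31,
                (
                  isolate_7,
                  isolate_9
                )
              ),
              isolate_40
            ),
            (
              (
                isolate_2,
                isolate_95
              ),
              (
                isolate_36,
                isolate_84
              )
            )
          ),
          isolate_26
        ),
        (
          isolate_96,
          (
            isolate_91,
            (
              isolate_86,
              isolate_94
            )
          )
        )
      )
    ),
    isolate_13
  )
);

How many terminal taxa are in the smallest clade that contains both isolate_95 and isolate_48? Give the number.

18

The MRCA of isolate_95 and isolate_48 is the node subtending ((isolate_60,((isolate_39,isolate_10),(isolate_46,isolate_48))),(((((isolate_31,(isolate_7,isolate_9)),isolate_40),((isolate_2,isolate_95),(isolate_36,isolate_84))),isolate_26),(isolate_96,(isolate_91,(isolate_86,isolate_94))))).
That clade contains 18 terminal taxa: isolate_10, isolate_2, isolate_26, isolate_31, isolate_36, isolate_39, isolate_40, isolate_46, isolate_48, isolate_60, isolate_7, isolate_84, isolate_86, isolate_9, isolate_91, isolate_94, isolate_95, isolate_96.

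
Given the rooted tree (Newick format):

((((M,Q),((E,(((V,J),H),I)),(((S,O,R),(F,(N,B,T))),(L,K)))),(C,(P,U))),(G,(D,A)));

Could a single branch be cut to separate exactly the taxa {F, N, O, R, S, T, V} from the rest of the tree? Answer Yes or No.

No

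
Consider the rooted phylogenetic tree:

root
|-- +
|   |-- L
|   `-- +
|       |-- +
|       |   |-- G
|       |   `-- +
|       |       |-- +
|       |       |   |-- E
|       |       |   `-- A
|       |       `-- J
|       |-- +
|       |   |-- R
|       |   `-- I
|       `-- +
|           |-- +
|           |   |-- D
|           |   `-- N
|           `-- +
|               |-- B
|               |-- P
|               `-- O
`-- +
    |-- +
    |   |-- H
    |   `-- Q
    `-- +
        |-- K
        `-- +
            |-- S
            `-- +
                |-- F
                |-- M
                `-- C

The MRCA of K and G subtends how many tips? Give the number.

The MRCA of K and G is the root, so the clade is the entire tree.
That clade contains 19 terminal taxa: A, B, C, D, E, F, G, H, I, J, K, L, M, N, O, P, Q, R, S.

19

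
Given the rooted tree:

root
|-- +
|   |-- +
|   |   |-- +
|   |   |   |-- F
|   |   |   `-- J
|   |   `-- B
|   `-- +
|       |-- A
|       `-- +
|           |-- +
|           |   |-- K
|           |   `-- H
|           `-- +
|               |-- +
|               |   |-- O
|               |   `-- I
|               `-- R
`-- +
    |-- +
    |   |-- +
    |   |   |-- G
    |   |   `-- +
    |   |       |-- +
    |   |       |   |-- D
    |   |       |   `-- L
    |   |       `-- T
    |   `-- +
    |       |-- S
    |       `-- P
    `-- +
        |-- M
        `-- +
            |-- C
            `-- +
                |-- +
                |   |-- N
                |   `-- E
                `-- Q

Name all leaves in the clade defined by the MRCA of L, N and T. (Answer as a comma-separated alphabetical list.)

C, D, E, G, L, M, N, P, Q, S, T

Tracing L: it sits inside (D,L).
Tracing N: it sits inside (N,E).
Tracing T: it sits inside ((D,L),T).
The smallest clade enclosing all 3 is (((G,((D,L),T)),(S,P)),(M,(C,((N,E),Q)))); the answer is its 11 terminal taxa in alphabetical order.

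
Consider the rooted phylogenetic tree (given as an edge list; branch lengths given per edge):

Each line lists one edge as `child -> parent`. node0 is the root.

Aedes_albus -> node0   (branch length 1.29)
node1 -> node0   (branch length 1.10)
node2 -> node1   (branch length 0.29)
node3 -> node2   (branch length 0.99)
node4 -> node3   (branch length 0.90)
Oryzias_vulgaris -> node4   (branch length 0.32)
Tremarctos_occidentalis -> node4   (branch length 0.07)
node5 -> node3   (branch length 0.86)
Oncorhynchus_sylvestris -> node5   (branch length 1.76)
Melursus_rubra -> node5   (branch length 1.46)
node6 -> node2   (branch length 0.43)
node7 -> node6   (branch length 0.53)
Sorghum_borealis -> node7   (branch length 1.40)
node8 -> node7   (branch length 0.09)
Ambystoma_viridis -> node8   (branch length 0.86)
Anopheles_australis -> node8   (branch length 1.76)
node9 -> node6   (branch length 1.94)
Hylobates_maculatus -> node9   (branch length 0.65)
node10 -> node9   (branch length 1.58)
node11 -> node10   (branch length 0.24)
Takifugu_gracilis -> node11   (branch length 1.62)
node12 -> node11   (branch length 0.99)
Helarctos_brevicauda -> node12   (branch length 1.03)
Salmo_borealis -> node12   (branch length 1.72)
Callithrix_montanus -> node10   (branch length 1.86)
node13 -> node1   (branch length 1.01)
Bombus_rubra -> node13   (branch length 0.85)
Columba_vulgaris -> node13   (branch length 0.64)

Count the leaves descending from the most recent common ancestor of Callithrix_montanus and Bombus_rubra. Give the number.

14

The MRCA of Callithrix_montanus and Bombus_rubra is the node subtending ((((Oryzias_vulgaris,Tremarctos_occidentalis),(Oncorhynchus_sylvestris,Melursus_rubra)),((Sorghum_borealis,(Ambystoma_viridis,Anopheles_australis)),(Hylobates_maculatus,((Takifugu_gracilis,(Helarctos_brevicauda,Salmo_borealis)),Callithrix_montanus)))),(Bombus_rubra,Columba_vulgaris)).
That clade contains 14 terminal taxa: Ambystoma_viridis, Anopheles_australis, Bombus_rubra, Callithrix_montanus, Columba_vulgaris, Helarctos_brevicauda, Hylobates_maculatus, Melursus_rubra, Oncorhynchus_sylvestris, Oryzias_vulgaris, Salmo_borealis, Sorghum_borealis, Takifugu_gracilis, Tremarctos_occidentalis.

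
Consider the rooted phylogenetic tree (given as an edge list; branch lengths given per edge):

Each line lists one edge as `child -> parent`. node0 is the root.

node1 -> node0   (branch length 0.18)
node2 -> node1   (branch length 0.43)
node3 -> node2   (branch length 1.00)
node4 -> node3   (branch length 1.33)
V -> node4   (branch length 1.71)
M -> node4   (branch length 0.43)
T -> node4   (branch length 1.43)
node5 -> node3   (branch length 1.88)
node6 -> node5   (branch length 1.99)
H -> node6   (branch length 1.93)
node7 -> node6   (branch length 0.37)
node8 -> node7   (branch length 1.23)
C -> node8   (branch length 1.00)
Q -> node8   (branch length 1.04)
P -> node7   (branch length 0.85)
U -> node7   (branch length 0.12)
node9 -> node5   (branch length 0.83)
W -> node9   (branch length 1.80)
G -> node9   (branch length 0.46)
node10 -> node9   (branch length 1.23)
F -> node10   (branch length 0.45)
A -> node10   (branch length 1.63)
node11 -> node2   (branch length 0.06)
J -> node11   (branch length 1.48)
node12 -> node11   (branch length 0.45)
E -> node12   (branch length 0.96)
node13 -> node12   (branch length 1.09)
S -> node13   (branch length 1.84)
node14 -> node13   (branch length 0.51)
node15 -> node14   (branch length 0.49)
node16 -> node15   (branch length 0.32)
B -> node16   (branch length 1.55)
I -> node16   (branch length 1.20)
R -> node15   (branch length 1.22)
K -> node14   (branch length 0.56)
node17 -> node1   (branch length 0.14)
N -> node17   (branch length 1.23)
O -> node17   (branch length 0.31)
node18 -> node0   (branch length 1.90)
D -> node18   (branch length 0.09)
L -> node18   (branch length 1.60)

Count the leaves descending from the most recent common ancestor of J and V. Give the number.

The MRCA of J and V is the node subtending (((V,M,T),((H,((C,Q),P,U)),(W,G,(F,A)))),(J,(E,(S,(((B,I),R),K))))).
That clade contains 19 terminal taxa: A, B, C, E, F, G, H, I, J, K, M, P, Q, R, S, T, U, V, W.

19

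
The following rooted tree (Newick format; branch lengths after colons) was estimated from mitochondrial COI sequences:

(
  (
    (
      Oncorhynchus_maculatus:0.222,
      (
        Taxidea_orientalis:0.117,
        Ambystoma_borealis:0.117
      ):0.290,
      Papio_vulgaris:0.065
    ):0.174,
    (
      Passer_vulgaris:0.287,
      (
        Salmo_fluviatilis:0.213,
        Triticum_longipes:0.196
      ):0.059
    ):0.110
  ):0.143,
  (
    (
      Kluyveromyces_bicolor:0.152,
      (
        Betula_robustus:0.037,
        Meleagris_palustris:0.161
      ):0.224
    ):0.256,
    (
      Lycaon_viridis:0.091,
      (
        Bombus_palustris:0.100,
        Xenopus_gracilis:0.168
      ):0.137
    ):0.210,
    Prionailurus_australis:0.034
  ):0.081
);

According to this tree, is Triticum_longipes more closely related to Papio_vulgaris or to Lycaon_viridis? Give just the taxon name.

The MRCA of Triticum_longipes and Papio_vulgaris subtends ((Oncorhynchus_maculatus,(Taxidea_orientalis,Ambystoma_borealis),Papio_vulgaris),(Passer_vulgaris,(Salmo_fluviatilis,Triticum_longipes))) (7 taxa).
The MRCA of Triticum_longipes and Lycaon_viridis is the root, subtending the entire tree (14 taxa).
The first is nested inside the second, so Triticum_longipes shares a more recent common ancestor with Papio_vulgaris.

Papio_vulgaris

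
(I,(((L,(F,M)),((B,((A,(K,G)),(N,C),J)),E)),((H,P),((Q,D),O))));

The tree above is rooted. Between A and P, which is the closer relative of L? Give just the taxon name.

The MRCA of L and A subtends ((L,(F,M)),((B,((A,(K,G)),(N,C),J)),E)) (11 taxa).
The MRCA of L and P subtends (((L,(F,M)),((B,((A,(K,G)),(N,C),J)),E)),((H,P),((Q,D),O))) (16 taxa).
The first is nested inside the second, so L shares a more recent common ancestor with A.

A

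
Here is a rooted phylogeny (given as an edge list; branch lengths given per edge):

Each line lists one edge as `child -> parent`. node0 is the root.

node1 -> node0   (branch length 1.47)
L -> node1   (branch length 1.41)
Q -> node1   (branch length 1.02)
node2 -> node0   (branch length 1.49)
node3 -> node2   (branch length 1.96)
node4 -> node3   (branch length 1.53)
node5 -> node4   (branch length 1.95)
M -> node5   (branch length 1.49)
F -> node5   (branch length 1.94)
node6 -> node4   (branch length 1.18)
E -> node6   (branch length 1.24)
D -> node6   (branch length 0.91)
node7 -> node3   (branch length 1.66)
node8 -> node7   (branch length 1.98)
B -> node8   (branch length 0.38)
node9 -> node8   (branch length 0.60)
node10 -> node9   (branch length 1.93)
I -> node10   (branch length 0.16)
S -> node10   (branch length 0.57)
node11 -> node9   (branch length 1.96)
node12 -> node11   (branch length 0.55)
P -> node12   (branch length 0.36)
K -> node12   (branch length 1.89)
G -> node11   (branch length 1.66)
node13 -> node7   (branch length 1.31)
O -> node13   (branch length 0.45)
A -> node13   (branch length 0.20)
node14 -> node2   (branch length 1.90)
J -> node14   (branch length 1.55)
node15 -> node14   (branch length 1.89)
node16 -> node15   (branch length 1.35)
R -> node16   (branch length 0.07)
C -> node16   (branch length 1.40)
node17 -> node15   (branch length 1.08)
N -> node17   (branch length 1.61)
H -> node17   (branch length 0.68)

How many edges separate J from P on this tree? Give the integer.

9

The MRCA of J and P is the node subtending ((((M,F),(E,D)),((B,((I,S),((P,K),G))),(O,A))),(J,((R,C),(N,H)))).
From J up to that node: 2 branches. From P up to the same node: 7 branches. Total: 2 + 7 = 9.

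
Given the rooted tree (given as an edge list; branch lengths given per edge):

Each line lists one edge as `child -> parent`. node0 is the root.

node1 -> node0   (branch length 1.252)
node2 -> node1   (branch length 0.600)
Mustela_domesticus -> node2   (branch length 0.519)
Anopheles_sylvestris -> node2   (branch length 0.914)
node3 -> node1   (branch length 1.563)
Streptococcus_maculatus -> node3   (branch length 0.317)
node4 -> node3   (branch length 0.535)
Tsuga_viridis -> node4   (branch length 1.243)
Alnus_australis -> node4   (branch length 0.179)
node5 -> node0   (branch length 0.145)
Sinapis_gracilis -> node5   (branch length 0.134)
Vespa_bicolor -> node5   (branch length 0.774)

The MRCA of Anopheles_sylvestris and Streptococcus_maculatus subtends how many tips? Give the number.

5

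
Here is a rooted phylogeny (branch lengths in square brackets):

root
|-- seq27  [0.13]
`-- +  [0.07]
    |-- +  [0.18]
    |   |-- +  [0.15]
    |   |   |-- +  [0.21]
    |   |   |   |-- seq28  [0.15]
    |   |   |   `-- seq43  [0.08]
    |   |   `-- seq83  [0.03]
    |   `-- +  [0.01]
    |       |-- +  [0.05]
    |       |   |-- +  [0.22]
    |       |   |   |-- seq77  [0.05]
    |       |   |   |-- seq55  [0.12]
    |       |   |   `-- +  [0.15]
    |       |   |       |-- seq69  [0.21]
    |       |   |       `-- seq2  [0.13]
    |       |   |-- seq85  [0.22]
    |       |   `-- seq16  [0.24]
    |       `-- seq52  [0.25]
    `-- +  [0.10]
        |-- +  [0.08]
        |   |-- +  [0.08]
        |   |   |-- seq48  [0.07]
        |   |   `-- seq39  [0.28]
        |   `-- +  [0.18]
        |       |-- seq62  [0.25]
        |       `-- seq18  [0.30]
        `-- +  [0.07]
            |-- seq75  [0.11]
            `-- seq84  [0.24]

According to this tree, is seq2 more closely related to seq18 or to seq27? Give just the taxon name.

The MRCA of seq2 and seq18 subtends ((((seq28,seq43),seq83),(((seq77,seq55,(seq69,seq2)),seq85,seq16),seq52)),(((seq48,seq39),(seq62,seq18)),(seq75,seq84))) (16 taxa).
The MRCA of seq2 and seq27 is the root, subtending the entire tree (17 taxa).
The first is nested inside the second, so seq2 shares a more recent common ancestor with seq18.

seq18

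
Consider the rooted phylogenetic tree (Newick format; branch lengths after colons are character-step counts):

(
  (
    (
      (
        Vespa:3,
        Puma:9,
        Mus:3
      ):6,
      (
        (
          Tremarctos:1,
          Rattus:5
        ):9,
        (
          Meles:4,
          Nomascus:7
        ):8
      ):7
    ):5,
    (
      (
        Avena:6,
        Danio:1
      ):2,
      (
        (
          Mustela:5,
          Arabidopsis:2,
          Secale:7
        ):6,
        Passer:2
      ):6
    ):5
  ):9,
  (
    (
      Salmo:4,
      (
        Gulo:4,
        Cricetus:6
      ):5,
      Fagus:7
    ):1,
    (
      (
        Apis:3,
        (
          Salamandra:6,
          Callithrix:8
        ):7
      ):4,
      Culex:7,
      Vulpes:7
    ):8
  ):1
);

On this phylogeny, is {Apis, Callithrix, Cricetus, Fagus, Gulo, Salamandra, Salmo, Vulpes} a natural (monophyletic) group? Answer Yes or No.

The MRCA of the listed taxa subtends ((Salmo,(Gulo,Cricetus),Fagus),((Apis,(Salamandra,Callithrix)),Culex,Vulpes)).
That clade also contains Culex, which is not in the proposed group, so the group is not monophyletic.

No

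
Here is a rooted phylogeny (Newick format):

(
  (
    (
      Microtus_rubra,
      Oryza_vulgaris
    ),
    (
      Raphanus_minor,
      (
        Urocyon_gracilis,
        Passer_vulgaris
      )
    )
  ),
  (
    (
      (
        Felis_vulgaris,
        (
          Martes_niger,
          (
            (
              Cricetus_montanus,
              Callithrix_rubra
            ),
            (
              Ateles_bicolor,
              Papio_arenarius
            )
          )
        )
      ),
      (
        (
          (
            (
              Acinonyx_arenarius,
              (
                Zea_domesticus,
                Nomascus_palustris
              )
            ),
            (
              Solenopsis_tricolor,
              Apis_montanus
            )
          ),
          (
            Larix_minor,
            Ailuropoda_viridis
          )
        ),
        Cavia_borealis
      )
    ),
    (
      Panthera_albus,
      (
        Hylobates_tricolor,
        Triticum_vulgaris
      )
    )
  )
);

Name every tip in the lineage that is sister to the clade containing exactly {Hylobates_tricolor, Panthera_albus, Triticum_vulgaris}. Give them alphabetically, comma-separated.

The clade containing exactly {Hylobates_tricolor, Panthera_albus, Triticum_vulgaris} attaches to the tree at the node subtending (((Felis_vulgaris,(Martes_niger,((Cricetus_montanus,Callithrix_rubra),(Ateles_bicolor,Papio_arenarius)))),((((Acinonyx_arenarius,(Zea_domesticus,Nomascus_palustris)),(Solenopsis_tricolor,Apis_montanus)),(Larix_minor,Ailuropoda_viridis)),Cavia_borealis)),(Panthera_albus,(Hylobates_tricolor,Triticum_vulgaris))).
The other lineage descending from that same node — the sister group — is ((Felis_vulgaris,(Martes_niger,((Cricetus_montanus,Callithrix_rubra),(Ateles_bicolor,Papio_arenarius)))),((((Acinonyx_arenarius,(Zea_domesticus,Nomascus_palustris)),(Solenopsis_tricolor,Apis_montanus)),(Larix_minor,Ailuropoda_viridis)),Cavia_borealis)); its 14 tips in alphabetical order are the answer.

Acinonyx_arenarius, Ailuropoda_viridis, Apis_montanus, Ateles_bicolor, Callithrix_rubra, Cavia_borealis, Cricetus_montanus, Felis_vulgaris, Larix_minor, Martes_niger, Nomascus_palustris, Papio_arenarius, Solenopsis_tricolor, Zea_domesticus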